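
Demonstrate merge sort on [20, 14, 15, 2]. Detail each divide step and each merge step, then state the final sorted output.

Merge sort trace:

Split: [20, 14, 15, 2] -> [20, 14] and [15, 2]
  Split: [20, 14] -> [20] and [14]
  Merge: [20] + [14] -> [14, 20]
  Split: [15, 2] -> [15] and [2]
  Merge: [15] + [2] -> [2, 15]
Merge: [14, 20] + [2, 15] -> [2, 14, 15, 20]

Final sorted array: [2, 14, 15, 20]

The merge sort proceeds by recursively splitting the array and merging sorted halves.
After all merges, the sorted array is [2, 14, 15, 20].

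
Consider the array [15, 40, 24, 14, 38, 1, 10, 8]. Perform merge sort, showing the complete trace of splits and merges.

Merge sort trace:

Split: [15, 40, 24, 14, 38, 1, 10, 8] -> [15, 40, 24, 14] and [38, 1, 10, 8]
  Split: [15, 40, 24, 14] -> [15, 40] and [24, 14]
    Split: [15, 40] -> [15] and [40]
    Merge: [15] + [40] -> [15, 40]
    Split: [24, 14] -> [24] and [14]
    Merge: [24] + [14] -> [14, 24]
  Merge: [15, 40] + [14, 24] -> [14, 15, 24, 40]
  Split: [38, 1, 10, 8] -> [38, 1] and [10, 8]
    Split: [38, 1] -> [38] and [1]
    Merge: [38] + [1] -> [1, 38]
    Split: [10, 8] -> [10] and [8]
    Merge: [10] + [8] -> [8, 10]
  Merge: [1, 38] + [8, 10] -> [1, 8, 10, 38]
Merge: [14, 15, 24, 40] + [1, 8, 10, 38] -> [1, 8, 10, 14, 15, 24, 38, 40]

Final sorted array: [1, 8, 10, 14, 15, 24, 38, 40]

The merge sort proceeds by recursively splitting the array and merging sorted halves.
After all merges, the sorted array is [1, 8, 10, 14, 15, 24, 38, 40].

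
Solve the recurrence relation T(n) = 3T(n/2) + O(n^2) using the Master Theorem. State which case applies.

Master Theorem for T(n) = 3T(n/2) + O(n^2):

a = 3, b = 2, c = 2
log_b(a) = log_2(3) = 1.5850

Case 3: c = 2 > log_2(3) = 1.5850
T(n) = O(n^2) = O(n^2)

For T(n) = 3T(n/2) + O(n^2): log_2(3) = 1.5850. This is Case 3 of the Master Theorem (c > log_b(a), work dominated by root), giving O(n^2).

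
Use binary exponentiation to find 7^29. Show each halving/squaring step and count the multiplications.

Computing 7^29 by squaring (build up from 7^1; each line after the first costs one multiplication):

7^1 = 7
7^2 = (7^1)^2 = 7^2 = 49
7^3 = 7 * 7^2 = 7 * 49 = 343
7^6 = (7^3)^2 = 343^2 = 117649
7^7 = 7 * 7^6 = 7 * 117649 = 823543
7^14 = (7^7)^2 = 823543^2 = 678223072849
7^28 = (7^14)^2 = 678223072849^2 = 459986536544739960976801
7^29 = 7 * 7^28 = 7 * 459986536544739960976801 = 3219905755813179726837607

Result: 3219905755813179726837607
Multiplications needed: 7 (7 lines after 7^1)

7^29 = 3219905755813179726837607. Using exponentiation by squaring, this requires 7 multiplications. The key idea: if the exponent is even, square the half-power; if odd, multiply by the base once.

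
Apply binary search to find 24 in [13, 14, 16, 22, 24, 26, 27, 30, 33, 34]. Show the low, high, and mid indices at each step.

Binary search for 24 in [13, 14, 16, 22, 24, 26, 27, 30, 33, 34]:

lo=0, hi=9, mid=4, arr[mid]=24 -> Found target at index 4!

Binary search finds 24 at index 4 after 1 comparisons. The search repeatedly halves the search space by comparing with the middle element.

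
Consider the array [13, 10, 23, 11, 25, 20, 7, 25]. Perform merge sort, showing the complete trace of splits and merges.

Merge sort trace:

Split: [13, 10, 23, 11, 25, 20, 7, 25] -> [13, 10, 23, 11] and [25, 20, 7, 25]
  Split: [13, 10, 23, 11] -> [13, 10] and [23, 11]
    Split: [13, 10] -> [13] and [10]
    Merge: [13] + [10] -> [10, 13]
    Split: [23, 11] -> [23] and [11]
    Merge: [23] + [11] -> [11, 23]
  Merge: [10, 13] + [11, 23] -> [10, 11, 13, 23]
  Split: [25, 20, 7, 25] -> [25, 20] and [7, 25]
    Split: [25, 20] -> [25] and [20]
    Merge: [25] + [20] -> [20, 25]
    Split: [7, 25] -> [7] and [25]
    Merge: [7] + [25] -> [7, 25]
  Merge: [20, 25] + [7, 25] -> [7, 20, 25, 25]
Merge: [10, 11, 13, 23] + [7, 20, 25, 25] -> [7, 10, 11, 13, 20, 23, 25, 25]

Final sorted array: [7, 10, 11, 13, 20, 23, 25, 25]

The merge sort proceeds by recursively splitting the array and merging sorted halves.
After all merges, the sorted array is [7, 10, 11, 13, 20, 23, 25, 25].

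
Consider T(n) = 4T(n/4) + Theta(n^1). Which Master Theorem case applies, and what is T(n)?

Master Theorem for T(n) = 4T(n/4) + O(n^1):

a = 4, b = 4, c = 1
log_b(a) = log_4(4) = 1.0000

Case 2: c = 1 = log_4(4) = 1.0000
T(n) = O(n^1 log n) = O(n log n)

For T(n) = 4T(n/4) + O(n^1): log_4(4) = 1.0000. This is Case 2 of the Master Theorem (c = log_b(a), equal work at all levels), giving O(n log n).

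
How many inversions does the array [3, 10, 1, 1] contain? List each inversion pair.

Finding inversions in [3, 10, 1, 1]:

(0, 2): arr[0]=3 > arr[2]=1
(0, 3): arr[0]=3 > arr[3]=1
(1, 2): arr[1]=10 > arr[2]=1
(1, 3): arr[1]=10 > arr[3]=1

Total inversions: 4

The array has 4 inversion(s): (0,2), (0,3), (1,2), (1,3). Each pair (i,j) satisfies i < j and arr[i] > arr[j].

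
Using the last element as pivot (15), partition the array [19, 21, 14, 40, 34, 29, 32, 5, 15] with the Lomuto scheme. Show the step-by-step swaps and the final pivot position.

Lomuto partition with pivot = 15:

Initial array: [19, 21, 14, 40, 34, 29, 32, 5, 15]

arr[0]=19 > 15: no swap
arr[1]=21 > 15: no swap
arr[2]=14 <= 15: swap with position 0, array becomes [14, 21, 19, 40, 34, 29, 32, 5, 15]
arr[3]=40 > 15: no swap
arr[4]=34 > 15: no swap
arr[5]=29 > 15: no swap
arr[6]=32 > 15: no swap
arr[7]=5 <= 15: swap with position 1, array becomes [14, 5, 19, 40, 34, 29, 32, 21, 15]

Place pivot at position 2: [14, 5, 15, 40, 34, 29, 32, 21, 19]
Pivot position: 2

After partitioning with pivot 15, the array becomes [14, 5, 15, 40, 34, 29, 32, 21, 19]. The pivot is placed at index 2. All elements to the left of the pivot are <= 15, and all elements to the right are > 15.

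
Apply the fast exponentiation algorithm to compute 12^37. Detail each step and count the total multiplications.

Computing 12^37 by squaring (build up from 12^1; each line after the first costs one multiplication):

12^1 = 12
12^2 = (12^1)^2 = 12^2 = 144
12^4 = (12^2)^2 = 144^2 = 20736
12^8 = (12^4)^2 = 20736^2 = 429981696
12^9 = 12 * 12^8 = 12 * 429981696 = 5159780352
12^18 = (12^9)^2 = 5159780352^2 = 26623333280885243904
12^36 = (12^18)^2 = 26623333280885243904^2 = 708801874985091845381344307009569161216
12^37 = 12 * 12^36 = 12 * 708801874985091845381344307009569161216 = 8505622499821102144576131684114829934592

Result: 8505622499821102144576131684114829934592
Multiplications needed: 7 (7 lines after 12^1)

12^37 = 8505622499821102144576131684114829934592. Using exponentiation by squaring, this requires 7 multiplications. The key idea: if the exponent is even, square the half-power; if odd, multiply by the base once.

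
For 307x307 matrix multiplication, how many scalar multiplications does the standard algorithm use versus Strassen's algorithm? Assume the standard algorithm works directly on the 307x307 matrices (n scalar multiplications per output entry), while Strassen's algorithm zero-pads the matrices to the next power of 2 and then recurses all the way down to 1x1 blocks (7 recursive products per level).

Matrix multiplication for 307x307 matrices:

Strassen's algorithm requires power-of-2 dimensions. Pad 307x307 to 512x512 (next power of 2).

Standard algorithm: 307^3 = 28934443 multiplications
Strassen's algorithm: 7^(log2(512)) = 7^9 = 40353607 multiplications
Difference: 28934443 - 40353607 = -11419164 (Strassen uses MORE here due to padding overhead — for small or just-over-power-of-2 n, padding can outweigh the per-level savings)

Standard: 28934443 multiplications (307^3). Strassen: 40353607 multiplications (7^9, after padding to 512x512). Strassen reduces 8 recursive multiplications to 7 at each level.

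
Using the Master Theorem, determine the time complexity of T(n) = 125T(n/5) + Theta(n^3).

Master Theorem for T(n) = 125T(n/5) + O(n^3):

a = 125, b = 5, c = 3
log_b(a) = log_5(125) = 3.0000

Case 2: c = 3 = log_5(125) = 3.0000
T(n) = O(n^3 log n) = O(n^3 log n)

For T(n) = 125T(n/5) + O(n^3): log_5(125) = 3.0000. This is Case 2 of the Master Theorem (c = log_b(a), equal work at all levels), giving O(n^3 log n).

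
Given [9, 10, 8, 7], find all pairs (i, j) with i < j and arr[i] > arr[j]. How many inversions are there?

Finding inversions in [9, 10, 8, 7]:

(0, 2): arr[0]=9 > arr[2]=8
(0, 3): arr[0]=9 > arr[3]=7
(1, 2): arr[1]=10 > arr[2]=8
(1, 3): arr[1]=10 > arr[3]=7
(2, 3): arr[2]=8 > arr[3]=7

Total inversions: 5

The array has 5 inversion(s): (0,2), (0,3), (1,2), (1,3), (2,3). Each pair (i,j) satisfies i < j and arr[i] > arr[j].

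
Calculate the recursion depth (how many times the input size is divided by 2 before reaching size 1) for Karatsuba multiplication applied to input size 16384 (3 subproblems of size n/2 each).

For divide and conquer with division factor 2:

Problem sizes at each level:
Level 0: 16384
Level 1: 8192
Level 2: 4096
Level 3: 2048
Level 4: 1024
Level 5: 512
Level 6: 256
Level 7: 128
Level 8: 64
Level 9: 32
Level 10: 16
Level 11: 8
Level 12: 4
Level 13: 2
Level 14: 1

The root is level 0 and the size-1 base case is level 14 (the tree spans levels 0 through 14, i.e. 15 levels counting the root), so the depth is the number of divisions: log_2(16384) = 14

The recursion tree depth is log_2(16384) = 14. At each level, the problem size is divided by 2, so it takes 14 divisions to reduce to a base case of size 1. The algorithm makes 3 recursive calls at each level.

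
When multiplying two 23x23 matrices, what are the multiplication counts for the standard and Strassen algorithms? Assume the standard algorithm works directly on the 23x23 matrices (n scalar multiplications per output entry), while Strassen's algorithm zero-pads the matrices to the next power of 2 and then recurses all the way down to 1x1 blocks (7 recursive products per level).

Matrix multiplication for 23x23 matrices:

Strassen's algorithm requires power-of-2 dimensions. Pad 23x23 to 32x32 (next power of 2).

Standard algorithm: 23^3 = 12167 multiplications
Strassen's algorithm: 7^(log2(32)) = 7^5 = 16807 multiplications
Difference: 12167 - 16807 = -4640 (Strassen uses MORE here due to padding overhead — for small or just-over-power-of-2 n, padding can outweigh the per-level savings)

Standard: 12167 multiplications (23^3). Strassen: 16807 multiplications (7^5, after padding to 32x32). Strassen reduces 8 recursive multiplications to 7 at each level.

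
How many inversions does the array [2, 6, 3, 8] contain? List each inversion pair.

Finding inversions in [2, 6, 3, 8]:

(1, 2): arr[1]=6 > arr[2]=3

Total inversions: 1

The array has 1 inversion(s): (1,2). Each pair (i,j) satisfies i < j and arr[i] > arr[j].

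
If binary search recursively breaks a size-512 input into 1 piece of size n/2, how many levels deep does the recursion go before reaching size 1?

For divide and conquer with division factor 2:

Problem sizes at each level:
Level 0: 512
Level 1: 256
Level 2: 128
Level 3: 64
Level 4: 32
Level 5: 16
Level 6: 8
Level 7: 4
Level 8: 2
Level 9: 1

The root is level 0 and the size-1 base case is level 9 (the tree spans levels 0 through 9, i.e. 10 levels counting the root), so the depth is the number of divisions: log_2(512) = 9

The recursion tree depth is log_2(512) = 9. At each level, the problem size is divided by 2, so it takes 9 divisions to reduce to a base case of size 1. The algorithm makes 1 recursive call at each level.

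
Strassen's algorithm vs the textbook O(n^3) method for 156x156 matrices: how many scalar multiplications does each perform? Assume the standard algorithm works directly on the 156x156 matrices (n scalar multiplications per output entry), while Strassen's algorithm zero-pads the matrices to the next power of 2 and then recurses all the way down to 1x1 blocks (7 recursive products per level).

Matrix multiplication for 156x156 matrices:

Strassen's algorithm requires power-of-2 dimensions. Pad 156x156 to 256x256 (next power of 2).

Standard algorithm: 156^3 = 3796416 multiplications
Strassen's algorithm: 7^(log2(256)) = 7^8 = 5764801 multiplications
Difference: 3796416 - 5764801 = -1968385 (Strassen uses MORE here due to padding overhead — for small or just-over-power-of-2 n, padding can outweigh the per-level savings)

Standard: 3796416 multiplications (156^3). Strassen: 5764801 multiplications (7^8, after padding to 256x256). Strassen reduces 8 recursive multiplications to 7 at each level.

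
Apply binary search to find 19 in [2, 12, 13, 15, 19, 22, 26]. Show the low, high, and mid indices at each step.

Binary search for 19 in [2, 12, 13, 15, 19, 22, 26]:

lo=0, hi=6, mid=3, arr[mid]=15 -> 15 < 19, search right half
lo=4, hi=6, mid=5, arr[mid]=22 -> 22 > 19, search left half
lo=4, hi=4, mid=4, arr[mid]=19 -> Found target at index 4!

Binary search finds 19 at index 4 after 3 comparisons. The search repeatedly halves the search space by comparing with the middle element.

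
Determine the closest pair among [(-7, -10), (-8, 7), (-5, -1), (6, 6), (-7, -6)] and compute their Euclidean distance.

Computing all pairwise distances among 5 points:

d((-7, -10), (-8, 7)) = 17.0294
d((-7, -10), (-5, -1)) = 9.2195
d((-7, -10), (6, 6)) = 20.6155
d((-7, -10), (-7, -6)) = 4.0 <-- minimum
d((-8, 7), (-5, -1)) = 8.544
d((-8, 7), (6, 6)) = 14.0357
d((-8, 7), (-7, -6)) = 13.0384
d((-5, -1), (6, 6)) = 13.0384
d((-5, -1), (-7, -6)) = 5.3852
d((6, 6), (-7, -6)) = 17.6918

Closest pair: (-7, -10) and (-7, -6) with distance 4.0

The closest pair is (-7, -10) and (-7, -6) with Euclidean distance 4.0. For 5 points, brute-force pairwise comparison is shown above. For large n, the divide-and-conquer algorithm (sort by x, recurse on halves, check the dividing strip) achieves O(n log n).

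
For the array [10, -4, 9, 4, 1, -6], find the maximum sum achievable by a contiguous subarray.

Using Kadane's algorithm on [10, -4, 9, 4, 1, -6]:

Scanning through the array:
Position 1 (value -4): max_ending_here = 6, max_so_far = 10
Position 2 (value 9): max_ending_here = 15, max_so_far = 15
Position 3 (value 4): max_ending_here = 19, max_so_far = 19
Position 4 (value 1): max_ending_here = 20, max_so_far = 20
Position 5 (value -6): max_ending_here = 14, max_so_far = 20

Maximum subarray: [10, -4, 9, 4, 1]
Maximum sum: 20

The maximum subarray is [10, -4, 9, 4, 1] with sum 20. This subarray runs from index 0 to index 4.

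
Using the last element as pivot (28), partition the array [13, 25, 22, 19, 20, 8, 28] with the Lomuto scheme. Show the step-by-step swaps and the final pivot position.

Lomuto partition with pivot = 28:

Initial array: [13, 25, 22, 19, 20, 8, 28]

arr[0]=13 <= 28: swap with position 0, array becomes [13, 25, 22, 19, 20, 8, 28]
arr[1]=25 <= 28: swap with position 1, array becomes [13, 25, 22, 19, 20, 8, 28]
arr[2]=22 <= 28: swap with position 2, array becomes [13, 25, 22, 19, 20, 8, 28]
arr[3]=19 <= 28: swap with position 3, array becomes [13, 25, 22, 19, 20, 8, 28]
arr[4]=20 <= 28: swap with position 4, array becomes [13, 25, 22, 19, 20, 8, 28]
arr[5]=8 <= 28: swap with position 5, array becomes [13, 25, 22, 19, 20, 8, 28]

Place pivot at position 6: [13, 25, 22, 19, 20, 8, 28]
Pivot position: 6

After partitioning with pivot 28, the array becomes [13, 25, 22, 19, 20, 8, 28]. The pivot is placed at index 6. All elements to the left of the pivot are <= 28, and all elements to the right are > 28.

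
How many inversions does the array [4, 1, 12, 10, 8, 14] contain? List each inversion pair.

Finding inversions in [4, 1, 12, 10, 8, 14]:

(0, 1): arr[0]=4 > arr[1]=1
(2, 3): arr[2]=12 > arr[3]=10
(2, 4): arr[2]=12 > arr[4]=8
(3, 4): arr[3]=10 > arr[4]=8

Total inversions: 4

The array has 4 inversion(s): (0,1), (2,3), (2,4), (3,4). Each pair (i,j) satisfies i < j and arr[i] > arr[j].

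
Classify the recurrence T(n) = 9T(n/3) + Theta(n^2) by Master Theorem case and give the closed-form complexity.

Master Theorem for T(n) = 9T(n/3) + O(n^2):

a = 9, b = 3, c = 2
log_b(a) = log_3(9) = 2.0000

Case 2: c = 2 = log_3(9) = 2.0000
T(n) = O(n^2 log n) = O(n^2 log n)

For T(n) = 9T(n/3) + O(n^2): log_3(9) = 2.0000. This is Case 2 of the Master Theorem (c = log_b(a), equal work at all levels), giving O(n^2 log n).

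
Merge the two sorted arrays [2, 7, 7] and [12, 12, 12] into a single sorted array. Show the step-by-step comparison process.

Merging process:

Compare 2 vs 12: take 2 from left. Merged: [2]
Compare 7 vs 12: take 7 from left. Merged: [2, 7]
Compare 7 vs 12: take 7 from left. Merged: [2, 7, 7]
Append remaining from right: [12, 12, 12]. Merged: [2, 7, 7, 12, 12, 12]

Final merged array: [2, 7, 7, 12, 12, 12]
Total comparisons: 3

The merged array is [2, 7, 7, 12, 12, 12], requiring 3 comparisons. The merge step runs in O(n) time where n is the total number of elements.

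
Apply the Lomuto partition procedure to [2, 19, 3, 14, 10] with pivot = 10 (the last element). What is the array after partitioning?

Lomuto partition with pivot = 10:

Initial array: [2, 19, 3, 14, 10]

arr[0]=2 <= 10: swap with position 0, array becomes [2, 19, 3, 14, 10]
arr[1]=19 > 10: no swap
arr[2]=3 <= 10: swap with position 1, array becomes [2, 3, 19, 14, 10]
arr[3]=14 > 10: no swap

Place pivot at position 2: [2, 3, 10, 14, 19]
Pivot position: 2

After partitioning with pivot 10, the array becomes [2, 3, 10, 14, 19]. The pivot is placed at index 2. All elements to the left of the pivot are <= 10, and all elements to the right are > 10.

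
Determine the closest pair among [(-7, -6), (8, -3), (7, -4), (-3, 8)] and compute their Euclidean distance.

Computing all pairwise distances among 4 points:

d((-7, -6), (8, -3)) = 15.2971
d((-7, -6), (7, -4)) = 14.1421
d((-7, -6), (-3, 8)) = 14.5602
d((8, -3), (7, -4)) = 1.4142 <-- minimum
d((8, -3), (-3, 8)) = 15.5563
d((7, -4), (-3, 8)) = 15.6205

Closest pair: (8, -3) and (7, -4) with distance 1.4142

The closest pair is (8, -3) and (7, -4) with Euclidean distance 1.4142. For 4 points, brute-force pairwise comparison is shown above. For large n, the divide-and-conquer algorithm (sort by x, recurse on halves, check the dividing strip) achieves O(n log n).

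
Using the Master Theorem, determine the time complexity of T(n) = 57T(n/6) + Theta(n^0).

Master Theorem for T(n) = 57T(n/6) + O(n^0):

a = 57, b = 6, c = 0
log_b(a) = log_6(57) = 2.2565

Case 1: c = 0 < log_6(57) = 2.2565
T(n) = O(n^(log_6 57))

For T(n) = 57T(n/6) + O(n^0): log_6(57) = 2.2565. This is Case 1 of the Master Theorem (c < log_b(a), work dominated by leaves), giving O(n^(log_6 57)).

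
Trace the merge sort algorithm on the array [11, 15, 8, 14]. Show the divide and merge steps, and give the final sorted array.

Merge sort trace:

Split: [11, 15, 8, 14] -> [11, 15] and [8, 14]
  Split: [11, 15] -> [11] and [15]
  Merge: [11] + [15] -> [11, 15]
  Split: [8, 14] -> [8] and [14]
  Merge: [8] + [14] -> [8, 14]
Merge: [11, 15] + [8, 14] -> [8, 11, 14, 15]

Final sorted array: [8, 11, 14, 15]

The merge sort proceeds by recursively splitting the array and merging sorted halves.
After all merges, the sorted array is [8, 11, 14, 15].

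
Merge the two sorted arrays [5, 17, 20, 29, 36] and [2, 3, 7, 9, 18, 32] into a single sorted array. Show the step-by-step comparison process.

Merging process:

Compare 5 vs 2: take 2 from right. Merged: [2]
Compare 5 vs 3: take 3 from right. Merged: [2, 3]
Compare 5 vs 7: take 5 from left. Merged: [2, 3, 5]
Compare 17 vs 7: take 7 from right. Merged: [2, 3, 5, 7]
Compare 17 vs 9: take 9 from right. Merged: [2, 3, 5, 7, 9]
Compare 17 vs 18: take 17 from left. Merged: [2, 3, 5, 7, 9, 17]
Compare 20 vs 18: take 18 from right. Merged: [2, 3, 5, 7, 9, 17, 18]
Compare 20 vs 32: take 20 from left. Merged: [2, 3, 5, 7, 9, 17, 18, 20]
Compare 29 vs 32: take 29 from left. Merged: [2, 3, 5, 7, 9, 17, 18, 20, 29]
Compare 36 vs 32: take 32 from right. Merged: [2, 3, 5, 7, 9, 17, 18, 20, 29, 32]
Append remaining from left: [36]. Merged: [2, 3, 5, 7, 9, 17, 18, 20, 29, 32, 36]

Final merged array: [2, 3, 5, 7, 9, 17, 18, 20, 29, 32, 36]
Total comparisons: 10

The merged array is [2, 3, 5, 7, 9, 17, 18, 20, 29, 32, 36], requiring 10 comparisons. The merge step runs in O(n) time where n is the total number of elements.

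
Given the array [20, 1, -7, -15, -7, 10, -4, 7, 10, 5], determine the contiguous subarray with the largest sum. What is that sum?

Using Kadane's algorithm on [20, 1, -7, -15, -7, 10, -4, 7, 10, 5]:

Scanning through the array:
Position 1 (value 1): max_ending_here = 21, max_so_far = 21
Position 2 (value -7): max_ending_here = 14, max_so_far = 21
Position 3 (value -15): max_ending_here = -1, max_so_far = 21
Position 4 (value -7): max_ending_here = -7, max_so_far = 21
Position 5 (value 10): max_ending_here = 10, max_so_far = 21
Position 6 (value -4): max_ending_here = 6, max_so_far = 21
Position 7 (value 7): max_ending_here = 13, max_so_far = 21
Position 8 (value 10): max_ending_here = 23, max_so_far = 23
Position 9 (value 5): max_ending_here = 28, max_so_far = 28

Maximum subarray: [10, -4, 7, 10, 5]
Maximum sum: 28

The maximum subarray is [10, -4, 7, 10, 5] with sum 28. This subarray runs from index 5 to index 9.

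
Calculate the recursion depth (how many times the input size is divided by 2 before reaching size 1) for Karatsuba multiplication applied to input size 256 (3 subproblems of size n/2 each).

For divide and conquer with division factor 2:

Problem sizes at each level:
Level 0: 256
Level 1: 128
Level 2: 64
Level 3: 32
Level 4: 16
Level 5: 8
Level 6: 4
Level 7: 2
Level 8: 1

The root is level 0 and the size-1 base case is level 8 (the tree spans levels 0 through 8, i.e. 9 levels counting the root), so the depth is the number of divisions: log_2(256) = 8

The recursion tree depth is log_2(256) = 8. At each level, the problem size is divided by 2, so it takes 8 divisions to reduce to a base case of size 1. The algorithm makes 3 recursive calls at each level.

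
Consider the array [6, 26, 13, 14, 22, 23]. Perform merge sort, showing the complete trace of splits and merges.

Merge sort trace:

Split: [6, 26, 13, 14, 22, 23] -> [6, 26, 13] and [14, 22, 23]
  Split: [6, 26, 13] -> [6] and [26, 13]
    Split: [26, 13] -> [26] and [13]
    Merge: [26] + [13] -> [13, 26]
  Merge: [6] + [13, 26] -> [6, 13, 26]
  Split: [14, 22, 23] -> [14] and [22, 23]
    Split: [22, 23] -> [22] and [23]
    Merge: [22] + [23] -> [22, 23]
  Merge: [14] + [22, 23] -> [14, 22, 23]
Merge: [6, 13, 26] + [14, 22, 23] -> [6, 13, 14, 22, 23, 26]

Final sorted array: [6, 13, 14, 22, 23, 26]

The merge sort proceeds by recursively splitting the array and merging sorted halves.
After all merges, the sorted array is [6, 13, 14, 22, 23, 26].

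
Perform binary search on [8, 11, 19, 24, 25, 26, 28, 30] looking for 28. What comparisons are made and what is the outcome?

Binary search for 28 in [8, 11, 19, 24, 25, 26, 28, 30]:

lo=0, hi=7, mid=3, arr[mid]=24 -> 24 < 28, search right half
lo=4, hi=7, mid=5, arr[mid]=26 -> 26 < 28, search right half
lo=6, hi=7, mid=6, arr[mid]=28 -> Found target at index 6!

Binary search finds 28 at index 6 after 3 comparisons. The search repeatedly halves the search space by comparing with the middle element.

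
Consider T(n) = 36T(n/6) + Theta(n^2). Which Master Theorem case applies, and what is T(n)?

Master Theorem for T(n) = 36T(n/6) + O(n^2):

a = 36, b = 6, c = 2
log_b(a) = log_6(36) = 2.0000

Case 2: c = 2 = log_6(36) = 2.0000
T(n) = O(n^2 log n) = O(n^2 log n)

For T(n) = 36T(n/6) + O(n^2): log_6(36) = 2.0000. This is Case 2 of the Master Theorem (c = log_b(a), equal work at all levels), giving O(n^2 log n).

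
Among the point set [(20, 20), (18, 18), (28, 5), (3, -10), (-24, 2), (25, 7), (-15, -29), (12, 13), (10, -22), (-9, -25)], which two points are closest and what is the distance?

Computing all pairwise distances among 10 points:

d((20, 20), (18, 18)) = 2.8284 <-- minimum
d((20, 20), (28, 5)) = 17.0
d((20, 20), (3, -10)) = 34.4819
d((20, 20), (-24, 2)) = 47.5395
d((20, 20), (25, 7)) = 13.9284
d((20, 20), (-15, -29)) = 60.2163
d((20, 20), (12, 13)) = 10.6301
d((20, 20), (10, -22)) = 43.1741
d((20, 20), (-9, -25)) = 53.535
d((18, 18), (28, 5)) = 16.4012
d((18, 18), (3, -10)) = 31.7648
d((18, 18), (-24, 2)) = 44.9444
d((18, 18), (25, 7)) = 13.0384
d((18, 18), (-15, -29)) = 57.4282
d((18, 18), (12, 13)) = 7.8102
d((18, 18), (10, -22)) = 40.7922
d((18, 18), (-9, -25)) = 50.774
d((28, 5), (3, -10)) = 29.1548
d((28, 5), (-24, 2)) = 52.0865
d((28, 5), (25, 7)) = 3.6056
d((28, 5), (-15, -29)) = 54.8179
d((28, 5), (12, 13)) = 17.8885
d((28, 5), (10, -22)) = 32.45
d((28, 5), (-9, -25)) = 47.634
d((3, -10), (-24, 2)) = 29.5466
d((3, -10), (25, 7)) = 27.8029
d((3, -10), (-15, -29)) = 26.1725
d((3, -10), (12, 13)) = 24.6982
d((3, -10), (10, -22)) = 13.8924
d((3, -10), (-9, -25)) = 19.2094
d((-24, 2), (25, 7)) = 49.2544
d((-24, 2), (-15, -29)) = 32.28
d((-24, 2), (12, 13)) = 37.6431
d((-24, 2), (10, -22)) = 41.6173
d((-24, 2), (-9, -25)) = 30.8869
d((25, 7), (-15, -29)) = 53.8145
d((25, 7), (12, 13)) = 14.3178
d((25, 7), (10, -22)) = 32.6497
d((25, 7), (-9, -25)) = 46.6905
d((-15, -29), (12, 13)) = 49.93
d((-15, -29), (10, -22)) = 25.9615
d((-15, -29), (-9, -25)) = 7.2111
d((12, 13), (10, -22)) = 35.0571
d((12, 13), (-9, -25)) = 43.4166
d((10, -22), (-9, -25)) = 19.2354

Closest pair: (20, 20) and (18, 18) with distance 2.8284

The closest pair is (20, 20) and (18, 18) with Euclidean distance 2.8284. For 10 points, brute-force pairwise comparison is shown above. For large n, the divide-and-conquer algorithm (sort by x, recurse on halves, check the dividing strip) achieves O(n log n).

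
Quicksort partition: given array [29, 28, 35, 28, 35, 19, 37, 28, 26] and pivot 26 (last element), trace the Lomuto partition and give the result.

Lomuto partition with pivot = 26:

Initial array: [29, 28, 35, 28, 35, 19, 37, 28, 26]

arr[0]=29 > 26: no swap
arr[1]=28 > 26: no swap
arr[2]=35 > 26: no swap
arr[3]=28 > 26: no swap
arr[4]=35 > 26: no swap
arr[5]=19 <= 26: swap with position 0, array becomes [19, 28, 35, 28, 35, 29, 37, 28, 26]
arr[6]=37 > 26: no swap
arr[7]=28 > 26: no swap

Place pivot at position 1: [19, 26, 35, 28, 35, 29, 37, 28, 28]
Pivot position: 1

After partitioning with pivot 26, the array becomes [19, 26, 35, 28, 35, 29, 37, 28, 28]. The pivot is placed at index 1. All elements to the left of the pivot are <= 26, and all elements to the right are > 26.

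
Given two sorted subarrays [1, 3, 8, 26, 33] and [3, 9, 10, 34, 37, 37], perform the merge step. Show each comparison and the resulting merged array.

Merging process:

Compare 1 vs 3: take 1 from left. Merged: [1]
Compare 3 vs 3: take 3 from left. Merged: [1, 3]
Compare 8 vs 3: take 3 from right. Merged: [1, 3, 3]
Compare 8 vs 9: take 8 from left. Merged: [1, 3, 3, 8]
Compare 26 vs 9: take 9 from right. Merged: [1, 3, 3, 8, 9]
Compare 26 vs 10: take 10 from right. Merged: [1, 3, 3, 8, 9, 10]
Compare 26 vs 34: take 26 from left. Merged: [1, 3, 3, 8, 9, 10, 26]
Compare 33 vs 34: take 33 from left. Merged: [1, 3, 3, 8, 9, 10, 26, 33]
Append remaining from right: [34, 37, 37]. Merged: [1, 3, 3, 8, 9, 10, 26, 33, 34, 37, 37]

Final merged array: [1, 3, 3, 8, 9, 10, 26, 33, 34, 37, 37]
Total comparisons: 8

The merged array is [1, 3, 3, 8, 9, 10, 26, 33, 34, 37, 37], requiring 8 comparisons. The merge step runs in O(n) time where n is the total number of elements.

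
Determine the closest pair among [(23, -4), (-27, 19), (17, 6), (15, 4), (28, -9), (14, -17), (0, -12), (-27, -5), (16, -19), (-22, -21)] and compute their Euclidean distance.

Computing all pairwise distances among 10 points:

d((23, -4), (-27, 19)) = 55.0364
d((23, -4), (17, 6)) = 11.6619
d((23, -4), (15, 4)) = 11.3137
d((23, -4), (28, -9)) = 7.0711
d((23, -4), (14, -17)) = 15.8114
d((23, -4), (0, -12)) = 24.3516
d((23, -4), (-27, -5)) = 50.01
d((23, -4), (16, -19)) = 16.5529
d((23, -4), (-22, -21)) = 48.1041
d((-27, 19), (17, 6)) = 45.8803
d((-27, 19), (15, 4)) = 44.5982
d((-27, 19), (28, -9)) = 61.7171
d((-27, 19), (14, -17)) = 54.5619
d((-27, 19), (0, -12)) = 41.1096
d((-27, 19), (-27, -5)) = 24.0
d((-27, 19), (16, -19)) = 57.3847
d((-27, 19), (-22, -21)) = 40.3113
d((17, 6), (15, 4)) = 2.8284 <-- minimum
d((17, 6), (28, -9)) = 18.6011
d((17, 6), (14, -17)) = 23.1948
d((17, 6), (0, -12)) = 24.7588
d((17, 6), (-27, -5)) = 45.3542
d((17, 6), (16, -19)) = 25.02
d((17, 6), (-22, -21)) = 47.4342
d((15, 4), (28, -9)) = 18.3848
d((15, 4), (14, -17)) = 21.0238
d((15, 4), (0, -12)) = 21.9317
d((15, 4), (-27, -5)) = 42.9535
d((15, 4), (16, -19)) = 23.0217
d((15, 4), (-22, -21)) = 44.6542
d((28, -9), (14, -17)) = 16.1245
d((28, -9), (0, -12)) = 28.1603
d((28, -9), (-27, -5)) = 55.1453
d((28, -9), (16, -19)) = 15.6205
d((28, -9), (-22, -21)) = 51.4198
d((14, -17), (0, -12)) = 14.8661
d((14, -17), (-27, -5)) = 42.72
d((14, -17), (16, -19)) = 2.8284 <-- minimum
d((14, -17), (-22, -21)) = 36.2215
d((0, -12), (-27, -5)) = 27.8927
d((0, -12), (16, -19)) = 17.4642
d((0, -12), (-22, -21)) = 23.7697
d((-27, -5), (16, -19)) = 45.2217
d((-27, -5), (-22, -21)) = 16.7631
d((16, -19), (-22, -21)) = 38.0526

Minimum distance: 2.8284 (tie among 2 pairs: (17, 6) and (15, 4); (14, -17) and (16, -19))

The minimum Euclidean distance is 2.8284. There is a tie: 2 pairs achieve this minimum — (17, 6) and (15, 4); (14, -17) and (16, -19). Any of these is a valid closest pair. For 10 points, brute-force pairwise comparison is shown above. For large n, the divide-and-conquer algorithm (sort by x, recurse on halves, check the dividing strip) achieves O(n log n).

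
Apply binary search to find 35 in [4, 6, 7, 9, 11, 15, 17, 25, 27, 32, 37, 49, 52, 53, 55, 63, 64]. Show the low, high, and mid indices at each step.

Binary search for 35 in [4, 6, 7, 9, 11, 15, 17, 25, 27, 32, 37, 49, 52, 53, 55, 63, 64]:

lo=0, hi=16, mid=8, arr[mid]=27 -> 27 < 35, search right half
lo=9, hi=16, mid=12, arr[mid]=52 -> 52 > 35, search left half
lo=9, hi=11, mid=10, arr[mid]=37 -> 37 > 35, search left half
lo=9, hi=9, mid=9, arr[mid]=32 -> 32 < 35, search right half
lo=10 > hi=9, target 35 not found

Binary search determines that 35 is not in the array after 4 comparisons. The search space was exhausted without finding the target.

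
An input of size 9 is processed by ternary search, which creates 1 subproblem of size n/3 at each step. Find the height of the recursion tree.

For divide and conquer with division factor 3:

Problem sizes at each level:
Level 0: 9
Level 1: 3
Level 2: 1

The root is level 0 and the size-1 base case is level 2 (the tree spans levels 0 through 2, i.e. 3 levels counting the root), so the depth is the number of divisions: log_3(9) = 2

The recursion tree depth is log_3(9) = 2. At each level, the problem size is divided by 3, so it takes 2 divisions to reduce to a base case of size 1. The algorithm makes 1 recursive call at each level.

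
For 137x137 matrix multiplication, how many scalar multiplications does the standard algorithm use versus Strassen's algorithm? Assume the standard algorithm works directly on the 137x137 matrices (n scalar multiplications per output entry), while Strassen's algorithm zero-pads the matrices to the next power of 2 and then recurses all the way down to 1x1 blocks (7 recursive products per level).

Matrix multiplication for 137x137 matrices:

Strassen's algorithm requires power-of-2 dimensions. Pad 137x137 to 256x256 (next power of 2).

Standard algorithm: 137^3 = 2571353 multiplications
Strassen's algorithm: 7^(log2(256)) = 7^8 = 5764801 multiplications
Difference: 2571353 - 5764801 = -3193448 (Strassen uses MORE here due to padding overhead — for small or just-over-power-of-2 n, padding can outweigh the per-level savings)

Standard: 2571353 multiplications (137^3). Strassen: 5764801 multiplications (7^8, after padding to 256x256). Strassen reduces 8 recursive multiplications to 7 at each level.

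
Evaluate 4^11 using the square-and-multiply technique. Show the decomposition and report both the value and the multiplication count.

Computing 4^11 by squaring (build up from 4^1; each line after the first costs one multiplication):

4^1 = 4
4^2 = (4^1)^2 = 4^2 = 16
4^4 = (4^2)^2 = 16^2 = 256
4^5 = 4 * 4^4 = 4 * 256 = 1024
4^10 = (4^5)^2 = 1024^2 = 1048576
4^11 = 4 * 4^10 = 4 * 1048576 = 4194304

Result: 4194304
Multiplications needed: 5 (5 lines after 4^1)

4^11 = 4194304. Using exponentiation by squaring, this requires 5 multiplications. The key idea: if the exponent is even, square the half-power; if odd, multiply by the base once.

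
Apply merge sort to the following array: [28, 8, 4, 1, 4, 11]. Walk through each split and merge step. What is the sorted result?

Merge sort trace:

Split: [28, 8, 4, 1, 4, 11] -> [28, 8, 4] and [1, 4, 11]
  Split: [28, 8, 4] -> [28] and [8, 4]
    Split: [8, 4] -> [8] and [4]
    Merge: [8] + [4] -> [4, 8]
  Merge: [28] + [4, 8] -> [4, 8, 28]
  Split: [1, 4, 11] -> [1] and [4, 11]
    Split: [4, 11] -> [4] and [11]
    Merge: [4] + [11] -> [4, 11]
  Merge: [1] + [4, 11] -> [1, 4, 11]
Merge: [4, 8, 28] + [1, 4, 11] -> [1, 4, 4, 8, 11, 28]

Final sorted array: [1, 4, 4, 8, 11, 28]

The merge sort proceeds by recursively splitting the array and merging sorted halves.
After all merges, the sorted array is [1, 4, 4, 8, 11, 28].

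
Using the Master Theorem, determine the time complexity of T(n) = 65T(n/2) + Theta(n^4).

Master Theorem for T(n) = 65T(n/2) + O(n^4):

a = 65, b = 2, c = 4
log_b(a) = log_2(65) = 6.0224

Case 1: c = 4 < log_2(65) = 6.0224
T(n) = O(n^(log_2 65))

For T(n) = 65T(n/2) + O(n^4): log_2(65) = 6.0224. This is Case 1 of the Master Theorem (c < log_b(a), work dominated by leaves), giving O(n^(log_2 65)).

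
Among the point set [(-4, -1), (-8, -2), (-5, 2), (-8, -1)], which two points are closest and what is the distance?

Computing all pairwise distances among 4 points:

d((-4, -1), (-8, -2)) = 4.1231
d((-4, -1), (-5, 2)) = 3.1623
d((-4, -1), (-8, -1)) = 4.0
d((-8, -2), (-5, 2)) = 5.0
d((-8, -2), (-8, -1)) = 1.0 <-- minimum
d((-5, 2), (-8, -1)) = 4.2426

Closest pair: (-8, -2) and (-8, -1) with distance 1.0

The closest pair is (-8, -2) and (-8, -1) with Euclidean distance 1.0. For 4 points, brute-force pairwise comparison is shown above. For large n, the divide-and-conquer algorithm (sort by x, recurse on halves, check the dividing strip) achieves O(n log n).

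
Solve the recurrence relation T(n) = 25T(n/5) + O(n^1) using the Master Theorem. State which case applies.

Master Theorem for T(n) = 25T(n/5) + O(n^1):

a = 25, b = 5, c = 1
log_b(a) = log_5(25) = 2.0000

Case 1: c = 1 < log_5(25) = 2.0000
T(n) = O(n^(log_5 25)) = O(n^2)

For T(n) = 25T(n/5) + O(n^1): log_5(25) = 2.0000. This is Case 1 of the Master Theorem (c < log_b(a), work dominated by leaves), giving O(n^2).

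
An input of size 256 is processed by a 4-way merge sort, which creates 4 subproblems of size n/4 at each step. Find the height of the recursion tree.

For divide and conquer with division factor 4:

Problem sizes at each level:
Level 0: 256
Level 1: 64
Level 2: 16
Level 3: 4
Level 4: 1

The root is level 0 and the size-1 base case is level 4 (the tree spans levels 0 through 4, i.e. 5 levels counting the root), so the depth is the number of divisions: log_4(256) = 4

The recursion tree depth is log_4(256) = 4. At each level, the problem size is divided by 4, so it takes 4 divisions to reduce to a base case of size 1. The algorithm makes 4 recursive calls at each level.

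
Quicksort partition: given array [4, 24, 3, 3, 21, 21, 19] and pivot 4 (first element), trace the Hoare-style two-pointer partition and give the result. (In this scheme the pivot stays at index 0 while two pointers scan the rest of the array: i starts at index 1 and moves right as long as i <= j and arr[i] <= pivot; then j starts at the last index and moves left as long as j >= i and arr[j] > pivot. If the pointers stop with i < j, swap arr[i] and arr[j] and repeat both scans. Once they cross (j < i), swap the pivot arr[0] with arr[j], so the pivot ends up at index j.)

Hoare-style two-pointer partition with pivot = 4:

Initial array: [4, 24, 3, 3, 21, 21, 19]

Pointers start at i = 1, j = 6.
i stops at index 1 (arr[1]=24 > 4), j stops at index 3 (arr[3]=3 <= 4): swap arr[1] and arr[3], array becomes [4, 3, 3, 24, 21, 21, 19]
i ends at 3, j ends at 2: the pointers have crossed (j < i), so scanning stops.

Swap pivot arr[0] with arr[2] to place pivot at position 2: [3, 3, 4, 24, 21, 21, 19]
Pivot position: 2

After partitioning with pivot 4, the array becomes [3, 3, 4, 24, 21, 21, 19]. The pivot is placed at index 2. All elements to the left of the pivot are <= 4, and all elements to the right are > 4.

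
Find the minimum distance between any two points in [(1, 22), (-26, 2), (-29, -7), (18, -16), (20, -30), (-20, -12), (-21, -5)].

Computing all pairwise distances among 7 points:

d((1, 22), (-26, 2)) = 33.6006
d((1, 22), (-29, -7)) = 41.7253
d((1, 22), (18, -16)) = 41.6293
d((1, 22), (20, -30)) = 55.3624
d((1, 22), (-20, -12)) = 39.9625
d((1, 22), (-21, -5)) = 34.8281
d((-26, 2), (-29, -7)) = 9.4868
d((-26, 2), (18, -16)) = 47.5395
d((-26, 2), (20, -30)) = 56.0357
d((-26, 2), (-20, -12)) = 15.2315
d((-26, 2), (-21, -5)) = 8.6023
d((-29, -7), (18, -16)) = 47.8539
d((-29, -7), (20, -30)) = 54.1295
d((-29, -7), (-20, -12)) = 10.2956
d((-29, -7), (-21, -5)) = 8.2462
d((18, -16), (20, -30)) = 14.1421
d((18, -16), (-20, -12)) = 38.2099
d((18, -16), (-21, -5)) = 40.5216
d((20, -30), (-20, -12)) = 43.8634
d((20, -30), (-21, -5)) = 48.0208
d((-20, -12), (-21, -5)) = 7.0711 <-- minimum

Closest pair: (-20, -12) and (-21, -5) with distance 7.0711

The closest pair is (-20, -12) and (-21, -5) with Euclidean distance 7.0711. For 7 points, brute-force pairwise comparison is shown above. For large n, the divide-and-conquer algorithm (sort by x, recurse on halves, check the dividing strip) achieves O(n log n).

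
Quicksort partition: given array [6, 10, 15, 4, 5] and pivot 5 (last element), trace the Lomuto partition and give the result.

Lomuto partition with pivot = 5:

Initial array: [6, 10, 15, 4, 5]

arr[0]=6 > 5: no swap
arr[1]=10 > 5: no swap
arr[2]=15 > 5: no swap
arr[3]=4 <= 5: swap with position 0, array becomes [4, 10, 15, 6, 5]

Place pivot at position 1: [4, 5, 15, 6, 10]
Pivot position: 1

After partitioning with pivot 5, the array becomes [4, 5, 15, 6, 10]. The pivot is placed at index 1. All elements to the left of the pivot are <= 5, and all elements to the right are > 5.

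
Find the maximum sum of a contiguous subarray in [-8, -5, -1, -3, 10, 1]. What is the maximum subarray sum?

Using Kadane's algorithm on [-8, -5, -1, -3, 10, 1]:

Scanning through the array:
Position 1 (value -5): max_ending_here = -5, max_so_far = -5
Position 2 (value -1): max_ending_here = -1, max_so_far = -1
Position 3 (value -3): max_ending_here = -3, max_so_far = -1
Position 4 (value 10): max_ending_here = 10, max_so_far = 10
Position 5 (value 1): max_ending_here = 11, max_so_far = 11

Maximum subarray: [10, 1]
Maximum sum: 11

The maximum subarray is [10, 1] with sum 11. This subarray runs from index 4 to index 5.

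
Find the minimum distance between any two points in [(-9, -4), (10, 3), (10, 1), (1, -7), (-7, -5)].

Computing all pairwise distances among 5 points:

d((-9, -4), (10, 3)) = 20.2485
d((-9, -4), (10, 1)) = 19.6469
d((-9, -4), (1, -7)) = 10.4403
d((-9, -4), (-7, -5)) = 2.2361
d((10, 3), (10, 1)) = 2.0 <-- minimum
d((10, 3), (1, -7)) = 13.4536
d((10, 3), (-7, -5)) = 18.7883
d((10, 1), (1, -7)) = 12.0416
d((10, 1), (-7, -5)) = 18.0278
d((1, -7), (-7, -5)) = 8.2462

Closest pair: (10, 3) and (10, 1) with distance 2.0

The closest pair is (10, 3) and (10, 1) with Euclidean distance 2.0. For 5 points, brute-force pairwise comparison is shown above. For large n, the divide-and-conquer algorithm (sort by x, recurse on halves, check the dividing strip) achieves O(n log n).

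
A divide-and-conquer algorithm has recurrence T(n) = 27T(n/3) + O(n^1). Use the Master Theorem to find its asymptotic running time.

Master Theorem for T(n) = 27T(n/3) + O(n^1):

a = 27, b = 3, c = 1
log_b(a) = log_3(27) = 3.0000

Case 1: c = 1 < log_3(27) = 3.0000
T(n) = O(n^(log_3 27)) = O(n^3)

For T(n) = 27T(n/3) + O(n^1): log_3(27) = 3.0000. This is Case 1 of the Master Theorem (c < log_b(a), work dominated by leaves), giving O(n^3).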